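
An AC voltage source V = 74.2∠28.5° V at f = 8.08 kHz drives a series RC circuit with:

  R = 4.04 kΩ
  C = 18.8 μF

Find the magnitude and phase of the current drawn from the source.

Step 1 — Angular frequency: ω = 2π·f = 2π·8080 = 5.077e+04 rad/s.
Step 2 — Component impedances:
  R: Z = R = 4040 Ω
  C: Z = 1/(jωC) = -j/(ω·C) = 0 - j1.048 Ω
Step 3 — Series combination: Z_total = R + C = 4040 - j1.048 Ω = 4040∠-0.0° Ω.
Step 4 — Source phasor: V = 74.2∠28.5° V = 65.21 + j35.41 V.
Step 5 — Ohm's law: I = V / Z_total = (65.21 + j35.41) / (4040 - j1.048) = 0.01614 + j0.008768 A.
Step 6 — Convert to polar: |I| = 0.01837 A, ∠I = 28.5°.

I = 0.01837∠28.5° A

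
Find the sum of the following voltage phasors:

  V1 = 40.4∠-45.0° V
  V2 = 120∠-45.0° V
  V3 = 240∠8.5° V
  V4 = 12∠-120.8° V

Step 1 — Convert each phasor to rectangular form:
  V1 = 40.4·(cos(-45.0°) + j·sin(-45.0°)) = 28.57 - j28.57 V
  V2 = 120·(cos(-45.0°) + j·sin(-45.0°)) = 84.85 - j84.85 V
  V3 = 240·(cos(8.5°) + j·sin(8.5°)) = 237.4 + j35.47 V
  V4 = 12·(cos(-120.8°) + j·sin(-120.8°)) = -6.145 - j10.31 V
Step 2 — Sum components: V_total = 344.6 - j88.25 V.
Step 3 — Convert to polar: |V_total| = 355.8 V, ∠V_total = -14.4°.

V_total = 355.8∠-14.4° V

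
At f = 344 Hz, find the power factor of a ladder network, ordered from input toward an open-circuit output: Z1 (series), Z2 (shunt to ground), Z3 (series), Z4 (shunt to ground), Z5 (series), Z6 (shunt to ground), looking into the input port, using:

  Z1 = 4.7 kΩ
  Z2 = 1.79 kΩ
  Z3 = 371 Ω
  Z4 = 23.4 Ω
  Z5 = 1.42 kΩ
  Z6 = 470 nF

Step 1 — Angular frequency: ω = 2π·f = 2π·344 = 2161 rad/s.
Step 2 — Component impedances:
  Z1: Z = R = 4700 Ω
  Z2: Z = R = 1790 Ω
  Z3: Z = R = 371 Ω
  Z4: Z = R = 23.4 Ω
  Z5: Z = R = 1420 Ω
  Z6: Z = 1/(jωC) = -j/(ω·C) = 0 - j984.4 Ω
Step 3 — Ladder network (open output): work backward from the far end, alternating series and parallel combinations. Z_in = 5023 - j0.1186 Ω = 5023∠-0.0° Ω.
Step 4 — Power factor: PF = cos(φ) = Re(Z)/|Z| = 5023/5023 = 1.
Step 5 — Type: Im(Z) = -0.1186 ⇒ leading (phase φ = -0.0°).

PF = 1 (leading, φ = -0.0°)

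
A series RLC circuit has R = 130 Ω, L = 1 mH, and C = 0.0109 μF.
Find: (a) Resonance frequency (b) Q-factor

Step 1 — Resonance condition Im(Z)=0 gives ω₀ = 1/√(LC).
Step 2 — ω₀ = 1/√(0.001·1.09e-08) = 3.029e+05 rad/s.
Step 3 — f₀ = ω₀/(2π) = 4.821e+04 Hz.
Step 4 — Series Q: Q = ω₀L/R = 3.029e+05·0.001/130 = 2.33.

(a) f₀ = 4.821e+04 Hz  (b) Q = 2.33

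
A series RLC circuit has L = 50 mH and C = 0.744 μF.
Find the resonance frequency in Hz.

Step 1 — Resonance condition Im(Z)=0 gives ω₀ = 1/√(LC).
Step 2 — ω₀ = 1/√(0.05·7.44e-07) = 5185 rad/s.
Step 3 — f₀ = ω₀/(2π) = 825.2 Hz.

f₀ = 825.2 Hz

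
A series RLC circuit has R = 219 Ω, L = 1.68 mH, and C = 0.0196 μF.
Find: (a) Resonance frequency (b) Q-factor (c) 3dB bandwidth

Step 1 — Resonance: ω₀ = 1/√(LC) = 1/√(0.00168·1.96e-08) = 1.743e+05 rad/s.
Step 2 — f₀ = ω₀/(2π) = 2.774e+04 Hz.
Step 3 — Series Q: Q = ω₀L/R = 1.743e+05·0.00168/219 = 1.337.
Step 4 — Bandwidth: Δω = ω₀/Q = 1.304e+05 rad/s; BW = Δω/(2π) = 2.075e+04 Hz.

(a) f₀ = 2.774e+04 Hz  (b) Q = 1.337  (c) BW = 2.075e+04 Hz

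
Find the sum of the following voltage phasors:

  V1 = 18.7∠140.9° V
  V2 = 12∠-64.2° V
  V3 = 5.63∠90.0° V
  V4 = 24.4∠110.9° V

Step 1 — Convert each phasor to rectangular form:
  V1 = 18.7·(cos(140.9°) + j·sin(140.9°)) = -14.51 + j11.79 V
  V2 = 12·(cos(-64.2°) + j·sin(-64.2°)) = 5.223 - j10.8 V
  V3 = 5.63·(cos(90.0°) + j·sin(90.0°)) = 0 + j5.63 V
  V4 = 24.4·(cos(110.9°) + j·sin(110.9°)) = -8.704 + j22.79 V
Step 2 — Sum components: V_total = -17.99 + j29.41 V.
Step 3 — Convert to polar: |V_total| = 34.48 V, ∠V_total = 121.5°.

V_total = 34.48∠121.5° V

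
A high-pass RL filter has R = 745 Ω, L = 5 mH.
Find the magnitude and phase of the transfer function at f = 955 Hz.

Step 1 — Angular frequency: ω = 2π·955 = 6000 rad/s.
Step 2 — Transfer function: H(jω) = jωL/(R + jωL).
Step 3 — Numerator jωL = j·30; denominator R + jωL = 745 + j30.
Step 4 — H = 0.001619 + j0.04021.
Step 5 — Magnitude: |H| = 0.04024 (-27.9 dB); phase: φ = 87.7°.

|H| = 0.04024 (-27.9 dB), φ = 87.7°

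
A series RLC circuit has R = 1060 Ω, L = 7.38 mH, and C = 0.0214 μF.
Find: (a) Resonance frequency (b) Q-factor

Step 1 — Resonance condition Im(Z)=0 gives ω₀ = 1/√(LC).
Step 2 — ω₀ = 1/√(0.00738·2.14e-08) = 7.957e+04 rad/s.
Step 3 — f₀ = ω₀/(2π) = 1.266e+04 Hz.
Step 4 — Series Q: Q = ω₀L/R = 7.957e+04·0.00738/1060 = 0.554.

(a) f₀ = 1.266e+04 Hz  (b) Q = 0.554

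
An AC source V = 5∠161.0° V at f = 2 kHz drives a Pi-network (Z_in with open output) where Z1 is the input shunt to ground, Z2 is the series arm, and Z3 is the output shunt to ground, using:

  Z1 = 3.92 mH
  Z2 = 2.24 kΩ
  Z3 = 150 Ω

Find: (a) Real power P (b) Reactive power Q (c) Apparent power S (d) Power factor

Step 1 — Angular frequency: ω = 2π·f = 2π·2000 = 1.257e+04 rad/s.
Step 2 — Component impedances:
  Z1: Z = jωL = j·1.257e+04·0.00392 = 0 + j49.26 Ω
  Z2: Z = R = 2240 Ω
  Z3: Z = R = 150 Ω
Step 3 — With open output, the series arm Z2 and the output shunt Z3 appear in series to ground: Z2 + Z3 = 2390 Ω.
Step 4 — Parallel with input shunt Z1: Z_in = Z1 || (Z2 + Z3) = 1.015 + j49.24 Ω = 49.25∠88.8° Ω.
Step 5 — Source phasor: V = 5∠161.0° V = -4.728 + j1.628 V.
Step 6 — Current: I = V / Z = 0.03107 + j0.09665 A = 0.1015∠72.2° A.
Step 7 — Complex power: S = V·I* = 0.01046 + j0.5075 VA.
Step 8 — Real power: P = Re(S) = 0.01046 W.
Step 9 — Reactive power: Q = Im(S) = 0.5075 VAR.
Step 10 — Apparent power: |S| = 0.5076 VA.
Step 11 — Power factor: PF = P/|S| = 0.02061 (lagging).

(a) P = 0.01046 W  (b) Q = 0.5075 VAR  (c) S = 0.5076 VA  (d) PF = 0.02061 (lagging)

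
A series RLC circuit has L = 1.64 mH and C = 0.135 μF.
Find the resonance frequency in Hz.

Step 1 — Resonance condition Im(Z)=0 gives ω₀ = 1/√(LC).
Step 2 — ω₀ = 1/√(0.00164·1.35e-07) = 6.721e+04 rad/s.
Step 3 — f₀ = ω₀/(2π) = 1.07e+04 Hz.

f₀ = 1.07e+04 Hz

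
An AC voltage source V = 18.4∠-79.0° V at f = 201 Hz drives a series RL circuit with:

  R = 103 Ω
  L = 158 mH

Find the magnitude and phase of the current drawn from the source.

Step 1 — Angular frequency: ω = 2π·f = 2π·201 = 1263 rad/s.
Step 2 — Component impedances:
  R: Z = R = 103 Ω
  L: Z = jωL = j·1263·0.158 = 0 + j199.5 Ω
Step 3 — Series combination: Z_total = R + L = 103 + j199.5 Ω = 224.6∠62.7° Ω.
Step 4 — Source phasor: V = 18.4∠-79.0° V = 3.511 - j18.06 V.
Step 5 — Ohm's law: I = V / Z_total = (3.511 - j18.06) / (103 + j199.5) = -0.0643 - j0.05079 A.
Step 6 — Convert to polar: |I| = 0.08194 A, ∠I = -141.7°.

I = 0.08194∠-141.7° A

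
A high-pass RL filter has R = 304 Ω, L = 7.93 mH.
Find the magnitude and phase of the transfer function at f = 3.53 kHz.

Step 1 — Angular frequency: ω = 2π·3530 = 2.218e+04 rad/s.
Step 2 — Transfer function: H(jω) = jωL/(R + jωL).
Step 3 — Numerator jωL = j·175.9; denominator R + jωL = 304 + j175.9.
Step 4 — H = 0.2508 + j0.4335.
Step 5 — Magnitude: |H| = 0.5008 (-6.0 dB); phase: φ = 59.9°.

|H| = 0.5008 (-6.0 dB), φ = 59.9°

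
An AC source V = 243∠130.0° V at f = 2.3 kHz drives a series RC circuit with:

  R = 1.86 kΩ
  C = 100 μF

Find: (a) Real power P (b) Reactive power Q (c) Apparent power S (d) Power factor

Step 1 — Angular frequency: ω = 2π·f = 2π·2300 = 1.445e+04 rad/s.
Step 2 — Component impedances:
  R: Z = R = 1860 Ω
  C: Z = 1/(jωC) = -j/(ω·C) = 0 - j0.692 Ω
Step 3 — Series combination: Z_total = R + C = 1860 - j0.692 Ω = 1860∠-0.0° Ω.
Step 4 — Source phasor: V = 243∠130.0° V = -156.2 + j186.1 V.
Step 5 — Current: I = V / Z = -0.08401 + j0.1 A = 0.1306∠130.0° A.
Step 6 — Complex power: S = V·I* = 31.75 - j0.01181 VA.
Step 7 — Real power: P = Re(S) = 31.75 W.
Step 8 — Reactive power: Q = Im(S) = -0.01181 VAR.
Step 9 — Apparent power: |S| = 31.75 VA.
Step 10 — Power factor: PF = P/|S| = 1 (leading).

(a) P = 31.75 W  (b) Q = -0.01181 VAR  (c) S = 31.75 VA  (d) PF = 1 (leading)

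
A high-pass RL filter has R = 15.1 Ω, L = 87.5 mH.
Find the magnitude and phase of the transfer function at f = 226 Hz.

Step 1 — Angular frequency: ω = 2π·226 = 1420 rad/s.
Step 2 — Transfer function: H(jω) = jωL/(R + jωL).
Step 3 — Numerator jωL = j·124.2; denominator R + jωL = 15.1 + j124.2.
Step 4 — H = 0.9854 + j0.1198.
Step 5 — Magnitude: |H| = 0.9927 (-0.1 dB); phase: φ = 6.9°.

|H| = 0.9927 (-0.1 dB), φ = 6.9°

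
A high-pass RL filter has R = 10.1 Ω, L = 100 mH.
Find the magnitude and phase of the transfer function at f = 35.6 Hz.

Step 1 — Angular frequency: ω = 2π·35.6 = 223.7 rad/s.
Step 2 — Transfer function: H(jω) = jωL/(R + jωL).
Step 3 — Numerator jωL = j·22.37; denominator R + jωL = 10.1 + j22.37.
Step 4 — H = 0.8306 + j0.3751.
Step 5 — Magnitude: |H| = 0.9114 (-0.8 dB); phase: φ = 24.3°.

|H| = 0.9114 (-0.8 dB), φ = 24.3°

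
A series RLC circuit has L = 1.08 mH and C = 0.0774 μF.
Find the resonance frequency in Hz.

Step 1 — Resonance condition Im(Z)=0 gives ω₀ = 1/√(LC).
Step 2 — ω₀ = 1/√(0.00108·7.74e-08) = 1.094e+05 rad/s.
Step 3 — f₀ = ω₀/(2π) = 1.741e+04 Hz.

f₀ = 1.741e+04 Hz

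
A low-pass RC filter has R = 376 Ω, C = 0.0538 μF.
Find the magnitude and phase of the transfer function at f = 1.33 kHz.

Step 1 — Angular frequency: ω = 2π·1330 = 8357 rad/s.
Step 2 — Transfer function: H(jω) = 1/(1 + jωRC).
Step 3 — Denominator: 1 + jωRC = 1 + j·8357·376·5.38e-08 = 1 + j0.169.
Step 4 — H = 0.9722 - j0.1643.
Step 5 — Magnitude: |H| = 0.986 (-0.1 dB); phase: φ = -9.6°.

|H| = 0.986 (-0.1 dB), φ = -9.6°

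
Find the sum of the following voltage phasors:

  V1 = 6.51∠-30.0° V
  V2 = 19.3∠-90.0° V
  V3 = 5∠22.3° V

Step 1 — Convert each phasor to rectangular form:
  V1 = 6.51·(cos(-30.0°) + j·sin(-30.0°)) = 5.638 - j3.255 V
  V2 = 19.3·(cos(-90.0°) + j·sin(-90.0°)) = 0 - j19.3 V
  V3 = 5·(cos(22.3°) + j·sin(22.3°)) = 4.626 + j1.897 V
Step 2 — Sum components: V_total = 10.26 - j20.66 V.
Step 3 — Convert to polar: |V_total| = 23.07 V, ∠V_total = -63.6°.

V_total = 23.07∠-63.6° V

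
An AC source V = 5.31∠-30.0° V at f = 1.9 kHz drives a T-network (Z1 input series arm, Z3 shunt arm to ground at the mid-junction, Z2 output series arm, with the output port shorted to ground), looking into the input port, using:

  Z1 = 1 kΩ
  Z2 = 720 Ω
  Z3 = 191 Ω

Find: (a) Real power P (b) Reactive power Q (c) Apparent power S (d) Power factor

Step 1 — Angular frequency: ω = 2π·f = 2π·1900 = 1.194e+04 rad/s.
Step 2 — Component impedances:
  Z1: Z = R = 1000 Ω
  Z2: Z = R = 720 Ω
  Z3: Z = R = 191 Ω
Step 3 — With the output port shorted to ground, the output series arm Z2 runs from the junction to ground; the shunt arm Z3 also runs from the junction to ground. They appear in parallel: Z3 || Z2 = 151 Ω.
Step 4 — Series with input arm Z1: Z_in = Z1 + (Z3 || Z2) = 1151 Ω = 1151∠0.0° Ω.
Step 5 — Source phasor: V = 5.31∠-30.0° V = 4.599 - j2.655 V.
Step 6 — Current: I = V / Z = 0.003995 - j0.002307 A = 0.004614∠-30.0° A.
Step 7 — Complex power: S = V·I* = 0.0245 VA.
Step 8 — Real power: P = Re(S) = 0.0245 W.
Step 9 — Reactive power: Q = Im(S) = 0 VAR.
Step 10 — Apparent power: |S| = 0.0245 VA.
Step 11 — Power factor: PF = P/|S| = 1 (unity).

(a) P = 0.0245 W  (b) Q = 0 VAR  (c) S = 0.0245 VA  (d) PF = 1 (unity)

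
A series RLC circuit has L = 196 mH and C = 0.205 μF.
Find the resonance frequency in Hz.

Step 1 — Resonance condition Im(Z)=0 gives ω₀ = 1/√(LC).
Step 2 — ω₀ = 1/√(0.196·2.05e-07) = 4989 rad/s.
Step 3 — f₀ = ω₀/(2π) = 794 Hz.

f₀ = 794 Hz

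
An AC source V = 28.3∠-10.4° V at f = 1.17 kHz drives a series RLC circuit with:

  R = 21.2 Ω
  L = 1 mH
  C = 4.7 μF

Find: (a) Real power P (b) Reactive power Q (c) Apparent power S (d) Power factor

Step 1 — Angular frequency: ω = 2π·f = 2π·1170 = 7351 rad/s.
Step 2 — Component impedances:
  R: Z = R = 21.2 Ω
  L: Z = jωL = j·7351·0.001 = 0 + j7.351 Ω
  C: Z = 1/(jωC) = -j/(ω·C) = 0 - j28.94 Ω
Step 3 — Series combination: Z_total = R + L + C = 21.2 - j21.59 Ω = 30.26∠-45.5° Ω.
Step 4 — Source phasor: V = 28.3∠-10.4° V = 27.84 - j5.109 V.
Step 5 — Current: I = V / Z = 0.765 + j0.5381 A = 0.9353∠35.1° A.
Step 6 — Complex power: S = V·I* = 18.54 - j18.89 VA.
Step 7 — Real power: P = Re(S) = 18.54 W.
Step 8 — Reactive power: Q = Im(S) = -18.89 VAR.
Step 9 — Apparent power: |S| = 26.47 VA.
Step 10 — Power factor: PF = P/|S| = 0.7006 (leading).

(a) P = 18.54 W  (b) Q = -18.89 VAR  (c) S = 26.47 VA  (d) PF = 0.7006 (leading)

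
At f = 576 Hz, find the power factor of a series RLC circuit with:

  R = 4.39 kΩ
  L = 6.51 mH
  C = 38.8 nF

Step 1 — Angular frequency: ω = 2π·f = 2π·576 = 3619 rad/s.
Step 2 — Component impedances:
  R: Z = R = 4390 Ω
  L: Z = jωL = j·3619·0.00651 = 0 + j23.56 Ω
  C: Z = 1/(jωC) = -j/(ω·C) = 0 - j7121 Ω
Step 3 — Series combination: Z_total = R + L + C = 4390 - j7098 Ω = 8346∠-58.3° Ω.
Step 4 — Power factor: PF = cos(φ) = Re(Z)/|Z| = 4390/8346 = 0.526.
Step 5 — Type: Im(Z) = -7098 ⇒ leading (phase φ = -58.3°).

PF = 0.526 (leading, φ = -58.3°)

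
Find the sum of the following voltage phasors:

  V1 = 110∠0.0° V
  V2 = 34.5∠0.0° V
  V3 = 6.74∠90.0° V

Step 1 — Convert each phasor to rectangular form:
  V1 = 110·(cos(0.0°) + j·sin(0.0°)) = 110 V
  V2 = 34.5·(cos(0.0°) + j·sin(0.0°)) = 34.5 V
  V3 = 6.74·(cos(90.0°) + j·sin(90.0°)) = 0 + j6.74 V
Step 2 — Sum components: V_total = 144.5 + j6.74 V.
Step 3 — Convert to polar: |V_total| = 144.7 V, ∠V_total = 2.7°.

V_total = 144.7∠2.7° V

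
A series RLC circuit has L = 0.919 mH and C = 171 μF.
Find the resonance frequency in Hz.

Step 1 — Resonance condition Im(Z)=0 gives ω₀ = 1/√(LC).
Step 2 — ω₀ = 1/√(0.000919·0.000171) = 2523 rad/s.
Step 3 — f₀ = ω₀/(2π) = 401.5 Hz.

f₀ = 401.5 Hz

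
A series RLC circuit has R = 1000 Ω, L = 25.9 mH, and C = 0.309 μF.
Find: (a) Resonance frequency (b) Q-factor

Step 1 — Resonance condition Im(Z)=0 gives ω₀ = 1/√(LC).
Step 2 — ω₀ = 1/√(0.0259·3.09e-07) = 1.118e+04 rad/s.
Step 3 — f₀ = ω₀/(2π) = 1779 Hz.
Step 4 — Series Q: Q = ω₀L/R = 1.118e+04·0.0259/1000 = 0.2895.

(a) f₀ = 1779 Hz  (b) Q = 0.2895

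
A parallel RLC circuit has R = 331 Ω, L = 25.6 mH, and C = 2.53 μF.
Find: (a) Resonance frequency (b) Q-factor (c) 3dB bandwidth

Step 1 — Resonance: ω₀ = 1/√(LC) = 1/√(0.0256·2.53e-06) = 3929 rad/s.
Step 2 — f₀ = ω₀/(2π) = 625.4 Hz.
Step 3 — Parallel Q: Q = R/(ω₀L) = 331/(3929·0.0256) = 3.291.
Step 4 — Bandwidth: Δω = ω₀/Q = 1194 rad/s; BW = Δω/(2π) = 190.1 Hz.

(a) f₀ = 625.4 Hz  (b) Q = 3.291  (c) BW = 190.1 Hz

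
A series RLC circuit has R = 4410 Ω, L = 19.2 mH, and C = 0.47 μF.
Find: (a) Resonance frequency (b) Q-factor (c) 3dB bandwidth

Step 1 — Resonance: ω₀ = 1/√(LC) = 1/√(0.0192·4.7e-07) = 1.053e+04 rad/s.
Step 2 — f₀ = ω₀/(2π) = 1675 Hz.
Step 3 — Series Q: Q = ω₀L/R = 1.053e+04·0.0192/4410 = 0.04583.
Step 4 — Bandwidth: Δω = ω₀/Q = 2.297e+05 rad/s; BW = Δω/(2π) = 3.656e+04 Hz.

(a) f₀ = 1675 Hz  (b) Q = 0.04583  (c) BW = 3.656e+04 Hz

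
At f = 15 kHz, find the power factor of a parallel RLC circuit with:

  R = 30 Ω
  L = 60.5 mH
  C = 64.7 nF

Step 1 — Angular frequency: ω = 2π·f = 2π·1.5e+04 = 9.425e+04 rad/s.
Step 2 — Component impedances:
  R: Z = R = 30 Ω
  L: Z = jωL = j·9.425e+04·0.0605 = 0 + j5702 Ω
  C: Z = 1/(jωC) = -j/(ω·C) = 0 - j164 Ω
Step 3 — Parallel combination: 1/Z_total = 1/R + 1/L + 1/C; Z_total = 29.08 - j5.167 Ω = 29.54∠-10.1° Ω.
Step 4 — Power factor: PF = cos(φ) = Re(Z)/|Z| = 29.082/29.537 = 0.9846.
Step 5 — Type: Im(Z) = -5.167 ⇒ leading (phase φ = -10.1°).

PF = 0.9846 (leading, φ = -10.1°)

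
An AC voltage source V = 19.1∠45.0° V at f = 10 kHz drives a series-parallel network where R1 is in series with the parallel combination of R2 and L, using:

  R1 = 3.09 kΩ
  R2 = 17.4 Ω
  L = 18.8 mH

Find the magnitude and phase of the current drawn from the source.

Step 1 — Angular frequency: ω = 2π·f = 2π·1e+04 = 6.283e+04 rad/s.
Step 2 — Component impedances:
  R1: Z = R = 3090 Ω
  R2: Z = R = 17.4 Ω
  L: Z = jωL = j·6.283e+04·0.0188 = 0 + j1181 Ω
Step 3 — Parallel branch: R2 || L = 1/(1/R2 + 1/L) = 17.4 + j0.2563 Ω.
Step 4 — Series with R1: Z_total = R1 + (R2 || L) = 3107 + j0.2563 Ω = 3107∠0.0° Ω.
Step 5 — Source phasor: V = 19.1∠45.0° V = 13.51 + j13.51 V.
Step 6 — Ohm's law: I = V / Z_total = (13.51 + j13.51) / (3107 + j0.2563) = 0.004347 + j0.004346 A.
Step 7 — Convert to polar: |I| = 0.006147 A, ∠I = 45.0°.

I = 0.006147∠45.0° A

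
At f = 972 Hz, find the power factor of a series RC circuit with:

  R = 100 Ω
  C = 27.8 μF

Step 1 — Angular frequency: ω = 2π·f = 2π·972 = 6107 rad/s.
Step 2 — Component impedances:
  R: Z = R = 100 Ω
  C: Z = 1/(jωC) = -j/(ω·C) = 0 - j5.89 Ω
Step 3 — Series combination: Z_total = R + C = 100 - j5.89 Ω = 100.2∠-3.4° Ω.
Step 4 — Power factor: PF = cos(φ) = Re(Z)/|Z| = 100/100.17 = 0.9983.
Step 5 — Type: Im(Z) = -5.89 ⇒ leading (phase φ = -3.4°).

PF = 0.9983 (leading, φ = -3.4°)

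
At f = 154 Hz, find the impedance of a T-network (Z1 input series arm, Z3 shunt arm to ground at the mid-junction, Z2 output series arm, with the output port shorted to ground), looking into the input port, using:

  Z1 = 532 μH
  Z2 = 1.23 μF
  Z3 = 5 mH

Step 1 — Angular frequency: ω = 2π·f = 2π·154 = 967.6 rad/s.
Step 2 — Component impedances:
  Z1: Z = jωL = j·967.6·0.000532 = 0 + j0.5148 Ω
  Z2: Z = 1/(jωC) = -j/(ω·C) = 0 - j840.2 Ω
  Z3: Z = jωL = j·967.6·0.005 = 0 + j4.838 Ω
Step 3 — With the output port shorted to ground, the output series arm Z2 runs from the junction to ground; the shunt arm Z3 also runs from the junction to ground. They appear in parallel: Z3 || Z2 = 0 + j4.866 Ω.
Step 4 — Series with input arm Z1: Z_in = Z1 + (Z3 || Z2) = 0 + j5.381 Ω = 5.381∠90.0° Ω.

Z = 0 + j5.381 Ω = 5.381∠90.0° Ω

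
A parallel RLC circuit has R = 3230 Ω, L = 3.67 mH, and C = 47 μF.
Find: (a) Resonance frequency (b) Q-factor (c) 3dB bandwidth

Step 1 — Resonance: ω₀ = 1/√(LC) = 1/√(0.00367·4.7e-05) = 2408 rad/s.
Step 2 — f₀ = ω₀/(2π) = 383.2 Hz.
Step 3 — Parallel Q: Q = R/(ω₀L) = 3230/(2408·0.00367) = 365.5.
Step 4 — Bandwidth: Δω = ω₀/Q = 6.587 rad/s; BW = Δω/(2π) = 1.048 Hz.

(a) f₀ = 383.2 Hz  (b) Q = 365.5  (c) BW = 1.048 Hz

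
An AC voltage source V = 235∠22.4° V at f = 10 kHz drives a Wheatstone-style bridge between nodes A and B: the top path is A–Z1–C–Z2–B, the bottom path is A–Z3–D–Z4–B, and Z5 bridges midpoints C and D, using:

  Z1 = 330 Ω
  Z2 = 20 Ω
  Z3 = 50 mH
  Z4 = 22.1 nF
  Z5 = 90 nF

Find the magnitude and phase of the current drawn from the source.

Step 1 — Angular frequency: ω = 2π·f = 2π·1e+04 = 6.283e+04 rad/s.
Step 2 — Component impedances:
  Z1: Z = R = 330 Ω
  Z2: Z = R = 20 Ω
  Z3: Z = jωL = j·6.283e+04·0.05 = 0 + j3142 Ω
  Z4: Z = 1/(jωC) = -j/(ω·C) = 0 - j720.2 Ω
  Z5: Z = 1/(jωC) = -j/(ω·C) = 0 - j176.8 Ω
Step 3 — Bridge requires nodal analysis (the Z5 bridge couples midpoints C and D, so the two paths cannot be reduced to a simple series/parallel combination). Setting node B to ground and injecting 1 A at node A, the 3-node admittance system at A, C, D solves to V_A = Z_AB = 346 + j36.29 Ω = 347.9∠6.0° Ω.
Step 4 — Source phasor: V = 235∠22.4° V = 217.3 + j89.55 V.
Step 5 — Ohm's law: I = V / Z_total = (217.3 + j89.55) / (346 + j36.29) = 0.648 + j0.1909 A.
Step 6 — Convert to polar: |I| = 0.6756 A, ∠I = 16.4°.

I = 0.6756∠16.4° A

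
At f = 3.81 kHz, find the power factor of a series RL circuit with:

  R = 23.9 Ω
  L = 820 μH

Step 1 — Angular frequency: ω = 2π·f = 2π·3810 = 2.394e+04 rad/s.
Step 2 — Component impedances:
  R: Z = R = 23.9 Ω
  L: Z = jωL = j·2.394e+04·0.00082 = 0 + j19.63 Ω
Step 3 — Series combination: Z_total = R + L = 23.9 + j19.63 Ω = 30.93∠39.4° Ω.
Step 4 — Power factor: PF = cos(φ) = Re(Z)/|Z| = 23.9/30.928 = 0.7728.
Step 5 — Type: Im(Z) = 19.63 ⇒ lagging (phase φ = 39.4°).

PF = 0.7728 (lagging, φ = 39.4°)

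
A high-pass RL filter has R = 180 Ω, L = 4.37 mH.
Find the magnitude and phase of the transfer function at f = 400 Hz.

Step 1 — Angular frequency: ω = 2π·400 = 2513 rad/s.
Step 2 — Transfer function: H(jω) = jωL/(R + jωL).
Step 3 — Numerator jωL = j·10.98; denominator R + jωL = 180 + j10.98.
Step 4 — H = 0.003709 + j0.06079.
Step 5 — Magnitude: |H| = 0.0609 (-24.3 dB); phase: φ = 86.5°.

|H| = 0.0609 (-24.3 dB), φ = 86.5°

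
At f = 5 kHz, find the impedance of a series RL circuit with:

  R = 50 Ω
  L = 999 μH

Step 1 — Angular frequency: ω = 2π·f = 2π·5000 = 3.142e+04 rad/s.
Step 2 — Component impedances:
  R: Z = R = 50 Ω
  L: Z = jωL = j·3.142e+04·0.000999 = 0 + j31.38 Ω
Step 3 — Series combination: Z_total = R + L = 50 + j31.38 Ω = 59.03∠32.1° Ω.

Z = 50 + j31.38 Ω = 59.03∠32.1° Ω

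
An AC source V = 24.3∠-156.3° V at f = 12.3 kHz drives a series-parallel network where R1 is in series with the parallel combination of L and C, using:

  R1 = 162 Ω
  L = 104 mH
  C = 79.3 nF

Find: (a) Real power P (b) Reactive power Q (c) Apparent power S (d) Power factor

Step 1 — Angular frequency: ω = 2π·f = 2π·1.23e+04 = 7.728e+04 rad/s.
Step 2 — Component impedances:
  R1: Z = R = 162 Ω
  L: Z = jωL = j·7.728e+04·0.104 = 0 + j8037 Ω
  C: Z = 1/(jωC) = -j/(ω·C) = 0 - j163.2 Ω
Step 3 — Parallel branch: L || C = 1/(1/L + 1/C) = 0 - j166.6 Ω.
Step 4 — Series with R1: Z_total = R1 + (L || C) = 162 - j166.6 Ω = 232.3∠-45.8° Ω.
Step 5 — Source phasor: V = 24.3∠-156.3° V = -22.25 - j9.767 V.
Step 6 — Current: I = V / Z = -0.03664 - j0.09796 A = 0.1046∠-110.5° A.
Step 7 — Complex power: S = V·I* = 1.772 - j1.822 VA.
Step 8 — Real power: P = Re(S) = 1.772 W.
Step 9 — Reactive power: Q = Im(S) = -1.822 VAR.
Step 10 — Apparent power: |S| = 2.541 VA.
Step 11 — Power factor: PF = P/|S| = 0.6972 (leading).

(a) P = 1.772 W  (b) Q = -1.822 VAR  (c) S = 2.541 VA  (d) PF = 0.6972 (leading)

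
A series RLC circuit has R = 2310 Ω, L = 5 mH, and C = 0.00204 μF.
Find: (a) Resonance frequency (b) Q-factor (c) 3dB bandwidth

Step 1 — Resonance: ω₀ = 1/√(LC) = 1/√(0.005·2.04e-09) = 3.131e+05 rad/s.
Step 2 — f₀ = ω₀/(2π) = 4.983e+04 Hz.
Step 3 — Series Q: Q = ω₀L/R = 3.131e+05·0.005/2310 = 0.6777.
Step 4 — Bandwidth: Δω = ω₀/Q = 4.62e+05 rad/s; BW = Δω/(2π) = 7.353e+04 Hz.

(a) f₀ = 4.983e+04 Hz  (b) Q = 0.6777  (c) BW = 7.353e+04 Hz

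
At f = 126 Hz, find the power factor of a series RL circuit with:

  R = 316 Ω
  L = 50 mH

Step 1 — Angular frequency: ω = 2π·f = 2π·126 = 791.7 rad/s.
Step 2 — Component impedances:
  R: Z = R = 316 Ω
  L: Z = jωL = j·791.7·0.05 = 0 + j39.58 Ω
Step 3 — Series combination: Z_total = R + L = 316 + j39.58 Ω = 318.5∠7.1° Ω.
Step 4 — Power factor: PF = cos(φ) = Re(Z)/|Z| = 316/318.5 = 0.9922.
Step 5 — Type: Im(Z) = 39.58 ⇒ lagging (phase φ = 7.1°).

PF = 0.9922 (lagging, φ = 7.1°)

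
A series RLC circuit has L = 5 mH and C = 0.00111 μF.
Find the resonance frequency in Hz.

Step 1 — Resonance condition Im(Z)=0 gives ω₀ = 1/√(LC).
Step 2 — ω₀ = 1/√(0.005·1.11e-09) = 4.245e+05 rad/s.
Step 3 — f₀ = ω₀/(2π) = 6.756e+04 Hz.

f₀ = 6.756e+04 Hz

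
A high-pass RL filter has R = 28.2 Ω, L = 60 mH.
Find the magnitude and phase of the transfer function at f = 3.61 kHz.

Step 1 — Angular frequency: ω = 2π·3610 = 2.268e+04 rad/s.
Step 2 — Transfer function: H(jω) = jωL/(R + jωL).
Step 3 — Numerator jωL = j·1361; denominator R + jωL = 28.2 + j1361.
Step 4 — H = 0.9996 + j0.02071.
Step 5 — Magnitude: |H| = 0.9998 (-0.0 dB); phase: φ = 1.2°.

|H| = 0.9998 (-0.0 dB), φ = 1.2°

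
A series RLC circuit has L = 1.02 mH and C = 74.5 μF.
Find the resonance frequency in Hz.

Step 1 — Resonance condition Im(Z)=0 gives ω₀ = 1/√(LC).
Step 2 — ω₀ = 1/√(0.00102·7.45e-05) = 3628 rad/s.
Step 3 — f₀ = ω₀/(2π) = 577.4 Hz.

f₀ = 577.4 Hz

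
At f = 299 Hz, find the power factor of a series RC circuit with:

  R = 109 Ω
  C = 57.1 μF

Step 1 — Angular frequency: ω = 2π·f = 2π·299 = 1879 rad/s.
Step 2 — Component impedances:
  R: Z = R = 109 Ω
  C: Z = 1/(jωC) = -j/(ω·C) = 0 - j9.322 Ω
Step 3 — Series combination: Z_total = R + C = 109 - j9.322 Ω = 109.4∠-4.9° Ω.
Step 4 — Power factor: PF = cos(φ) = Re(Z)/|Z| = 109/109.398 = 0.9964.
Step 5 — Type: Im(Z) = -9.322 ⇒ leading (phase φ = -4.9°).

PF = 0.9964 (leading, φ = -4.9°)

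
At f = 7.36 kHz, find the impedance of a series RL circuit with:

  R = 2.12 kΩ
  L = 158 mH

Step 1 — Angular frequency: ω = 2π·f = 2π·7360 = 4.624e+04 rad/s.
Step 2 — Component impedances:
  R: Z = R = 2120 Ω
  L: Z = jωL = j·4.624e+04·0.158 = 0 + j7307 Ω
Step 3 — Series combination: Z_total = R + L = 2120 + j7307 Ω = 7608∠73.8° Ω.

Z = 2120 + j7307 Ω = 7608∠73.8° Ω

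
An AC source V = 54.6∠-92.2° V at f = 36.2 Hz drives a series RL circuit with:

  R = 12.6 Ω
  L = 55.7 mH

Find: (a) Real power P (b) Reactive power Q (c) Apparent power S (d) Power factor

Step 1 — Angular frequency: ω = 2π·f = 2π·36.2 = 227.5 rad/s.
Step 2 — Component impedances:
  R: Z = R = 12.6 Ω
  L: Z = jωL = j·227.5·0.0557 = 0 + j12.67 Ω
Step 3 — Series combination: Z_total = R + L = 12.6 + j12.67 Ω = 17.87∠45.2° Ω.
Step 4 — Source phasor: V = 54.6∠-92.2° V = -2.096 - j54.56 V.
Step 5 — Current: I = V / Z = -2.248 - j2.07 A = 3.056∠-137.4° A.
Step 6 — Complex power: S = V·I* = 117.7 + j118.3 VA.
Step 7 — Real power: P = Re(S) = 117.7 W.
Step 8 — Reactive power: Q = Im(S) = 118.3 VAR.
Step 9 — Apparent power: |S| = 166.8 VA.
Step 10 — Power factor: PF = P/|S| = 0.7052 (lagging).

(a) P = 117.7 W  (b) Q = 118.3 VAR  (c) S = 166.8 VA  (d) PF = 0.7052 (lagging)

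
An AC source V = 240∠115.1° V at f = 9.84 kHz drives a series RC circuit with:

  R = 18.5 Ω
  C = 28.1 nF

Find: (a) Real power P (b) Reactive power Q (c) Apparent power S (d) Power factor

Step 1 — Angular frequency: ω = 2π·f = 2π·9840 = 6.183e+04 rad/s.
Step 2 — Component impedances:
  R: Z = R = 18.5 Ω
  C: Z = 1/(jωC) = -j/(ω·C) = 0 - j575.6 Ω
Step 3 — Series combination: Z_total = R + C = 18.5 - j575.6 Ω = 575.9∠-88.2° Ω.
Step 4 — Source phasor: V = 240∠115.1° V = -101.8 + j217.3 V.
Step 5 — Current: I = V / Z = -0.3829 - j0.1646 A = 0.4167∠-156.7° A.
Step 6 — Complex power: S = V·I* = 3.213 - j99.97 VA.
Step 7 — Real power: P = Re(S) = 3.213 W.
Step 8 — Reactive power: Q = Im(S) = -99.97 VAR.
Step 9 — Apparent power: |S| = 100 VA.
Step 10 — Power factor: PF = P/|S| = 0.03212 (leading).

(a) P = 3.213 W  (b) Q = -99.97 VAR  (c) S = 100 VA  (d) PF = 0.03212 (leading)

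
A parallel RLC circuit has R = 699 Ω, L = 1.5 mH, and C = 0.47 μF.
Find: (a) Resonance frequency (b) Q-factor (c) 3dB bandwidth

Step 1 — Resonance: ω₀ = 1/√(LC) = 1/√(0.0015·4.7e-07) = 3.766e+04 rad/s.
Step 2 — f₀ = ω₀/(2π) = 5994 Hz.
Step 3 — Parallel Q: Q = R/(ω₀L) = 699/(3.766e+04·0.0015) = 12.37.
Step 4 — Bandwidth: Δω = ω₀/Q = 3044 rad/s; BW = Δω/(2π) = 484.4 Hz.

(a) f₀ = 5994 Hz  (b) Q = 12.37  (c) BW = 484.4 Hz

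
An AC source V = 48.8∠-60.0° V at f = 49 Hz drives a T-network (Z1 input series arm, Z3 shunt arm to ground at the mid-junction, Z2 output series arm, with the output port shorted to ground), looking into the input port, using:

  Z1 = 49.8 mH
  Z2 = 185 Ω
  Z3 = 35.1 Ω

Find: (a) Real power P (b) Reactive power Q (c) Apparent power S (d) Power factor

Step 1 — Angular frequency: ω = 2π·f = 2π·49 = 307.9 rad/s.
Step 2 — Component impedances:
  Z1: Z = jωL = j·307.9·0.0498 = 0 + j15.33 Ω
  Z2: Z = R = 185 Ω
  Z3: Z = R = 35.1 Ω
Step 3 — With the output port shorted to ground, the output series arm Z2 runs from the junction to ground; the shunt arm Z3 also runs from the junction to ground. They appear in parallel: Z3 || Z2 = 29.5 Ω.
Step 4 — Series with input arm Z1: Z_in = Z1 + (Z3 || Z2) = 29.5 + j15.33 Ω = 33.25∠27.5° Ω.
Step 5 — Source phasor: V = 48.8∠-60.0° V = 24.4 - j42.26 V.
Step 6 — Current: I = V / Z = 0.06503 - j1.466 A = 1.468∠-87.5° A.
Step 7 — Complex power: S = V·I* = 63.55 + j33.03 VA.
Step 8 — Real power: P = Re(S) = 63.55 W.
Step 9 — Reactive power: Q = Im(S) = 33.03 VAR.
Step 10 — Apparent power: |S| = 71.63 VA.
Step 11 — Power factor: PF = P/|S| = 0.8873 (lagging).

(a) P = 63.55 W  (b) Q = 33.03 VAR  (c) S = 71.63 VA  (d) PF = 0.8873 (lagging)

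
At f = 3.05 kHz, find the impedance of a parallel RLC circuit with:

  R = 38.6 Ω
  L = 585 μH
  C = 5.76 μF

Step 1 — Angular frequency: ω = 2π·f = 2π·3050 = 1.916e+04 rad/s.
Step 2 — Component impedances:
  R: Z = R = 38.6 Ω
  L: Z = jωL = j·1.916e+04·0.000585 = 0 + j11.21 Ω
  C: Z = 1/(jωC) = -j/(ω·C) = 0 - j9.059 Ω
Step 3 — Parallel combination: 1/Z_total = 1/R + 1/L + 1/C; Z_total = 23.13 - j18.92 Ω = 29.88∠-39.3° Ω.

Z = 23.13 - j18.92 Ω = 29.88∠-39.3° Ω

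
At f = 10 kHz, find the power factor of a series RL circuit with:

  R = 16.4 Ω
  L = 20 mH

Step 1 — Angular frequency: ω = 2π·f = 2π·1e+04 = 6.283e+04 rad/s.
Step 2 — Component impedances:
  R: Z = R = 16.4 Ω
  L: Z = jωL = j·6.283e+04·0.02 = 0 + j1257 Ω
Step 3 — Series combination: Z_total = R + L = 16.4 + j1257 Ω = 1257∠89.3° Ω.
Step 4 — Power factor: PF = cos(φ) = Re(Z)/|Z| = 16.4/1257 = 0.01305.
Step 5 — Type: Im(Z) = 1257 ⇒ lagging (phase φ = 89.3°).

PF = 0.01305 (lagging, φ = 89.3°)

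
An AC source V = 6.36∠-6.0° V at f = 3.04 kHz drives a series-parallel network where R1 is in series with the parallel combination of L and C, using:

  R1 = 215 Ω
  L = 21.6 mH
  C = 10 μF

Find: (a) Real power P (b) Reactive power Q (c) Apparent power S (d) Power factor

Step 1 — Angular frequency: ω = 2π·f = 2π·3040 = 1.91e+04 rad/s.
Step 2 — Component impedances:
  R1: Z = R = 215 Ω
  L: Z = jωL = j·1.91e+04·0.0216 = 0 + j412.6 Ω
  C: Z = 1/(jωC) = -j/(ω·C) = 0 - j5.235 Ω
Step 3 — Parallel branch: L || C = 1/(1/L + 1/C) = 0 - j5.303 Ω.
Step 4 — Series with R1: Z_total = R1 + (L || C) = 215 - j5.303 Ω = 215.1∠-1.4° Ω.
Step 5 — Source phasor: V = 6.36∠-6.0° V = 6.325 - j0.6648 V.
Step 6 — Current: I = V / Z = 0.02948 - j0.002365 A = 0.02957∠-4.6° A.
Step 7 — Complex power: S = V·I* = 0.188 - j0.004637 VA.
Step 8 — Real power: P = Re(S) = 0.188 W.
Step 9 — Reactive power: Q = Im(S) = -0.004637 VAR.
Step 10 — Apparent power: |S| = 0.1881 VA.
Step 11 — Power factor: PF = P/|S| = 0.9997 (leading).

(a) P = 0.188 W  (b) Q = -0.004637 VAR  (c) S = 0.1881 VA  (d) PF = 0.9997 (leading)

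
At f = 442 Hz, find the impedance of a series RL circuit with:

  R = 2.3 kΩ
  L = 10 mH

Step 1 — Angular frequency: ω = 2π·f = 2π·442 = 2777 rad/s.
Step 2 — Component impedances:
  R: Z = R = 2300 Ω
  L: Z = jωL = j·2777·0.01 = 0 + j27.77 Ω
Step 3 — Series combination: Z_total = R + L = 2300 + j27.77 Ω = 2300∠0.7° Ω.

Z = 2300 + j27.77 Ω = 2300∠0.7° Ω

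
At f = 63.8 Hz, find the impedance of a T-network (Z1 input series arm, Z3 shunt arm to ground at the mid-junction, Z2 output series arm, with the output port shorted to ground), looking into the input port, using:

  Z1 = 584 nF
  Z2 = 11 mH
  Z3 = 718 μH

Step 1 — Angular frequency: ω = 2π·f = 2π·63.8 = 400.9 rad/s.
Step 2 — Component impedances:
  Z1: Z = 1/(jωC) = -j/(ω·C) = 0 - j4272 Ω
  Z2: Z = jωL = j·400.9·0.011 = 0 + j4.41 Ω
  Z3: Z = jωL = j·400.9·0.000718 = 0 + j0.2878 Ω
Step 3 — With the output port shorted to ground, the output series arm Z2 runs from the junction to ground; the shunt arm Z3 also runs from the junction to ground. They appear in parallel: Z3 || Z2 = 0 + j0.2702 Ω.
Step 4 — Series with input arm Z1: Z_in = Z1 + (Z3 || Z2) = 0 - j4271 Ω = 4271∠-90.0° Ω.

Z = 0 - j4271 Ω = 4271∠-90.0° Ω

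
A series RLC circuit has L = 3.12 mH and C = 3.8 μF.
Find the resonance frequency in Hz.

Step 1 — Resonance condition Im(Z)=0 gives ω₀ = 1/√(LC).
Step 2 — ω₀ = 1/√(0.00312·3.8e-06) = 9184 rad/s.
Step 3 — f₀ = ω₀/(2π) = 1462 Hz.

f₀ = 1462 Hz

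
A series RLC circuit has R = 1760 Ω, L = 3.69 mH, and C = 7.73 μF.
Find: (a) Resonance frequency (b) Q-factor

Step 1 — Resonance condition Im(Z)=0 gives ω₀ = 1/√(LC).
Step 2 — ω₀ = 1/√(0.00369·7.73e-06) = 5921 rad/s.
Step 3 — f₀ = ω₀/(2π) = 942.4 Hz.
Step 4 — Series Q: Q = ω₀L/R = 5921·0.00369/1760 = 0.01241.

(a) f₀ = 942.4 Hz  (b) Q = 0.01241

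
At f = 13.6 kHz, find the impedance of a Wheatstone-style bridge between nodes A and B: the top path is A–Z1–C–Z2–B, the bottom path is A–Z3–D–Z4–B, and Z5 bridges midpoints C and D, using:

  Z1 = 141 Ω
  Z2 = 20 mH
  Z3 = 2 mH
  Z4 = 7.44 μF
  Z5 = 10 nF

Step 1 — Angular frequency: ω = 2π·f = 2π·1.36e+04 = 8.545e+04 rad/s.
Step 2 — Component impedances:
  Z1: Z = R = 141 Ω
  Z2: Z = jωL = j·8.545e+04·0.02 = 0 + j1709 Ω
  Z3: Z = jωL = j·8.545e+04·0.002 = 0 + j170.9 Ω
  Z4: Z = 1/(jωC) = -j/(ω·C) = 0 - j1.573 Ω
  Z5: Z = 1/(jωC) = -j/(ω·C) = 0 - j1170 Ω
Step 3 — Bridge requires nodal analysis (the Z5 bridge couples midpoints C and D, so the two paths cannot be reduced to a simple series/parallel combination). Setting node B to ground and injecting 1 A at node A, the 3-node admittance system at A, C, D solves to V_A = Z_AB = 0.3397 + j177.9 Ω = 177.9∠89.9° Ω.

Z = 0.3397 + j177.9 Ω = 177.9∠89.9° Ω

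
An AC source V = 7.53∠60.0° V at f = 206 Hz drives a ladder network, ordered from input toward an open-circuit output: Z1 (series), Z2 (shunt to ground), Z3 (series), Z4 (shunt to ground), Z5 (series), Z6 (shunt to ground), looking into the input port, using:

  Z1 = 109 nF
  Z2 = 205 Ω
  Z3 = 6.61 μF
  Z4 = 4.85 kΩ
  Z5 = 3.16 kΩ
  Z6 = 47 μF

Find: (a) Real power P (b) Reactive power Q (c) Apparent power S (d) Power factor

Step 1 — Angular frequency: ω = 2π·f = 2π·206 = 1294 rad/s.
Step 2 — Component impedances:
  Z1: Z = 1/(jωC) = -j/(ω·C) = 0 - j7088 Ω
  Z2: Z = R = 205 Ω
  Z3: Z = 1/(jωC) = -j/(ω·C) = 0 - j116.9 Ω
  Z4: Z = R = 4850 Ω
  Z5: Z = R = 3160 Ω
  Z6: Z = 1/(jωC) = -j/(ω·C) = 0 - j16.44 Ω
Step 3 — Ladder network (open output): work backward from the far end, alternating series and parallel combinations. Z_in = 185.2 - j7089 Ω = 7092∠-88.5° Ω.
Step 4 — Source phasor: V = 7.53∠60.0° V = 3.765 + j6.521 V.
Step 5 — Current: I = V / Z = -0.0009054 + j0.0005547 A = 0.001062∠148.5° A.
Step 6 — Complex power: S = V·I* = 0.0002088 - j0.007993 VA.
Step 7 — Real power: P = Re(S) = 0.0002088 W.
Step 8 — Reactive power: Q = Im(S) = -0.007993 VAR.
Step 9 — Apparent power: |S| = 0.007995 VA.
Step 10 — Power factor: PF = P/|S| = 0.02612 (leading).

(a) P = 0.0002088 W  (b) Q = -0.007993 VAR  (c) S = 0.007995 VA  (d) PF = 0.02612 (leading)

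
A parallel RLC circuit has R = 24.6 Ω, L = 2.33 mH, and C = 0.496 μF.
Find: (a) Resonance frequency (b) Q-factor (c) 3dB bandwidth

Step 1 — Resonance: ω₀ = 1/√(LC) = 1/√(0.00233·4.96e-07) = 2.942e+04 rad/s.
Step 2 — f₀ = ω₀/(2π) = 4682 Hz.
Step 3 — Parallel Q: Q = R/(ω₀L) = 24.6/(2.942e+04·0.00233) = 0.3589.
Step 4 — Bandwidth: Δω = ω₀/Q = 8.196e+04 rad/s; BW = Δω/(2π) = 1.304e+04 Hz.

(a) f₀ = 4682 Hz  (b) Q = 0.3589  (c) BW = 1.304e+04 Hz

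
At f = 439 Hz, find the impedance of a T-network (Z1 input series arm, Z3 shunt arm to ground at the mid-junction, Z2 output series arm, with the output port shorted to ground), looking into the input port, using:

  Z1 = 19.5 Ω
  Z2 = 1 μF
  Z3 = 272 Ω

Step 1 — Angular frequency: ω = 2π·f = 2π·439 = 2758 rad/s.
Step 2 — Component impedances:
  Z1: Z = R = 19.5 Ω
  Z2: Z = 1/(jωC) = -j/(ω·C) = 0 - j362.5 Ω
  Z3: Z = R = 272 Ω
Step 3 — With the output port shorted to ground, the output series arm Z2 runs from the junction to ground; the shunt arm Z3 also runs from the junction to ground. They appear in parallel: Z3 || Z2 = 174 - j130.6 Ω.
Step 4 — Series with input arm Z1: Z_in = Z1 + (Z3 || Z2) = 193.5 - j130.6 Ω = 233.5∠-34.0° Ω.

Z = 193.5 - j130.6 Ω = 233.5∠-34.0° Ω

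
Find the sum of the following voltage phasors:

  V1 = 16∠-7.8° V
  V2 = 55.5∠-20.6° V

Step 1 — Convert each phasor to rectangular form:
  V1 = 16·(cos(-7.8°) + j·sin(-7.8°)) = 15.85 - j2.171 V
  V2 = 55.5·(cos(-20.6°) + j·sin(-20.6°)) = 51.95 - j19.53 V
Step 2 — Sum components: V_total = 67.8 - j21.7 V.
Step 3 — Convert to polar: |V_total| = 71.19 V, ∠V_total = -17.7°.

V_total = 71.19∠-17.7° V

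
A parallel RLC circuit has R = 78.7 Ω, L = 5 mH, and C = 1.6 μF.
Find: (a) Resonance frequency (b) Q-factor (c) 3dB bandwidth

Step 1 — Resonance: ω₀ = 1/√(LC) = 1/√(0.005·1.6e-06) = 1.118e+04 rad/s.
Step 2 — f₀ = ω₀/(2π) = 1779 Hz.
Step 3 — Parallel Q: Q = R/(ω₀L) = 78.7/(1.118e+04·0.005) = 1.408.
Step 4 — Bandwidth: Δω = ω₀/Q = 7942 rad/s; BW = Δω/(2π) = 1264 Hz.

(a) f₀ = 1779 Hz  (b) Q = 1.408  (c) BW = 1264 Hz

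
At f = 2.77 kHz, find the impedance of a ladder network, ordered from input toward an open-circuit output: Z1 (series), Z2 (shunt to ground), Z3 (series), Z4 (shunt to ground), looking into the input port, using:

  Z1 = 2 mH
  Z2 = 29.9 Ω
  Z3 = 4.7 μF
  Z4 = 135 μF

Step 1 — Angular frequency: ω = 2π·f = 2π·2770 = 1.74e+04 rad/s.
Step 2 — Component impedances:
  Z1: Z = jωL = j·1.74e+04·0.002 = 0 + j34.81 Ω
  Z2: Z = R = 29.9 Ω
  Z3: Z = 1/(jωC) = -j/(ω·C) = 0 - j12.22 Ω
  Z4: Z = 1/(jωC) = -j/(ω·C) = 0 - j0.4256 Ω
Step 3 — Ladder network (open output): work backward from the far end, alternating series and parallel combinations. Z_in = 4.54 + j24.08 Ω = 24.5∠79.3° Ω.

Z = 4.54 + j24.08 Ω = 24.5∠79.3° Ω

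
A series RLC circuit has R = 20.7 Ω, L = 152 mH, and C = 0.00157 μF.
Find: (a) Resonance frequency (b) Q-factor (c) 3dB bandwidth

Step 1 — Resonance condition Im(Z)=0 gives ω₀ = 1/√(LC).
Step 2 — ω₀ = 1/√(0.152·1.57e-09) = 6.473e+04 rad/s.
Step 3 — f₀ = ω₀/(2π) = 1.03e+04 Hz.
Step 4 — Series Q: Q = ω₀L/R = 6.473e+04·0.152/20.7 = 475.3.
Step 5 — 3dB bandwidth: Δω = ω₀/Q = 136.2 rad/s; BW = Δω/(2π) = 21.67 Hz.

(a) f₀ = 1.03e+04 Hz  (b) Q = 475.3  (c) BW = 21.67 Hz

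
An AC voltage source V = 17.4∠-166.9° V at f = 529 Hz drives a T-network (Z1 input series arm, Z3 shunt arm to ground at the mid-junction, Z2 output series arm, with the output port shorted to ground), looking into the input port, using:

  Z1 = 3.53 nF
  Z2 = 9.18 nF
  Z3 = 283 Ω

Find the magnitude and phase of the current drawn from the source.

Step 1 — Angular frequency: ω = 2π·f = 2π·529 = 3324 rad/s.
Step 2 — Component impedances:
  Z1: Z = 1/(jωC) = -j/(ω·C) = 0 - j8.523e+04 Ω
  Z2: Z = 1/(jωC) = -j/(ω·C) = 0 - j3.277e+04 Ω
  Z3: Z = R = 283 Ω
Step 3 — With the output port shorted to ground, the output series arm Z2 runs from the junction to ground; the shunt arm Z3 also runs from the junction to ground. They appear in parallel: Z3 || Z2 = 283 - j2.444 Ω.
Step 4 — Series with input arm Z1: Z_in = Z1 + (Z3 || Z2) = 283 - j8.523e+04 Ω = 8.523e+04∠-89.8° Ω.
Step 5 — Source phasor: V = 17.4∠-166.9° V = -16.95 - j3.944 V.
Step 6 — Ohm's law: I = V / Z_total = (-16.95 - j3.944) / (283 - j8.523e+04) = 4.561e-05 - j0.000199 A.
Step 7 — Convert to polar: |I| = 0.0002041 A, ∠I = -77.1°.

I = 0.0002041∠-77.1° A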